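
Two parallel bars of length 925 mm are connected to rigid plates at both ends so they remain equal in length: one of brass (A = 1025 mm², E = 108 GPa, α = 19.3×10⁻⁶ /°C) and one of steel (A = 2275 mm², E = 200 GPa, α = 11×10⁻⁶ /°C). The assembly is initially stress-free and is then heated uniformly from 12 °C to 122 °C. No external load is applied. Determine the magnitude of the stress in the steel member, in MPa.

The brass has the larger α, so on heating it would change length more than the steel if both were free. The rigid plates force a common final length, so the brass is put into compression and the steel into tension, with equal and opposite forces P (no external load).
Equating the net (thermal + elastic) strains gives |α₁ − α₂|·ΔT = P·[1/(A₁E₁) + 1/(A₂E₂)].
|α₁ − α₂|·ΔT = 8.3×10⁻⁶ × 110 = 0.000913.
1/(A₁E₁) + 1/(A₂E₂) = 1/(1025×108×10³) + 1/(2275×200×10³) = 1.123×10⁻⁸ N⁻¹.
So P = 0.000913 / 1.123×10⁻⁸ = 81.29 kN.
σ_{steel} = P/A₂ = 81290/2275 = 35.73 MPa, tensile.

σ ≈ 35.7 MPa (tensile)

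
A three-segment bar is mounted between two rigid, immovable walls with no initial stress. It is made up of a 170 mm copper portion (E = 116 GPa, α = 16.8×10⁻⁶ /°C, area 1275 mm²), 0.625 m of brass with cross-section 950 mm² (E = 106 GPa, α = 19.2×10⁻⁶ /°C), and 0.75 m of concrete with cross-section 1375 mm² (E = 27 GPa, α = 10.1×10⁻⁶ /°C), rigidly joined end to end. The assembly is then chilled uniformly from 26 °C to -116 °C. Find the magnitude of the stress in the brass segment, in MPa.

σ ≈ 122 MPa (tensile)

If the supports were absent, the total length change would be Σ αᵢΔT Lᵢ = 16.8×10⁻⁶×142×170 + 19.2×10⁻⁶×142×625 + 10.1×10⁻⁶×142×750 = 3.185 mm.
The rigid supports impose zero overall length change; the single axial force P common to all segments must satisfy P Σ Lᵢ/(AᵢEᵢ) = δ_free.
The series flexibility is Σ Lᵢ/(AᵢEᵢ) = 170/(1275×116×10³) + 625/(950×106×10³) + 750/(1375×27×10³) = 2.756×10⁻⁵ mm/N.
P = 3.185 / 2.756×10⁻⁵ = 115600 N = 115.6 kN, tensile.
σ_{brass} = P / A = 115600 / 950 = 121.7 MPa.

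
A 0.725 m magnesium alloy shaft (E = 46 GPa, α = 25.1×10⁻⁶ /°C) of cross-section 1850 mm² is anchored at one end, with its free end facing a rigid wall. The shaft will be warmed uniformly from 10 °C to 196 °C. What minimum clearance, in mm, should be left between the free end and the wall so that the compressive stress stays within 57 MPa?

g ≈ 2.49 mm

Free expansion if unrestrained: δ_free = αΔT L = 25.1×10⁻⁶ × 186 × 725 = 3.385 mm.
At the allowable stress the elastic shortening the wall may impose is σL/E = 57 × 725 / (46×10³) = 0.8984 mm.
The gap must absorb the remainder: g_min = 3.385 − 0.8984 = 2.486 mm.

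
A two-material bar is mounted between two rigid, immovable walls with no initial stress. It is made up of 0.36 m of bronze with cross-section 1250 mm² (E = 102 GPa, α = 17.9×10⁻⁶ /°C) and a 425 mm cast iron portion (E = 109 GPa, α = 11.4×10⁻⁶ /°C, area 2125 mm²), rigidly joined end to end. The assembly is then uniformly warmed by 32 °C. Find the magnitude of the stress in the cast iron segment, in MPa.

Free thermal expansion of the whole bar: Σ αᵢΔT Lᵢ = 17.9×10⁻⁶×32×360 + 11.4×10⁻⁶×32×425 = 0.3612 mm.
The rigid supports impose zero overall length change; the single axial force P common to all segments must satisfy P Σ Lᵢ/(AᵢEᵢ) = δ_free.
The series flexibility is Σ Lᵢ/(AᵢEᵢ) = 360/(1250×102×10³) + 425/(2125×109×10³) = 4.658×10⁻⁶ mm/N.
So P = 0.3612 / 4.658×10⁻⁶ = 77.55 kN, compressive.
σ_{cast iron} = P / A = 77550 / 2125 = 36.49 MPa.

σ ≈ 36.5 MPa (compressive)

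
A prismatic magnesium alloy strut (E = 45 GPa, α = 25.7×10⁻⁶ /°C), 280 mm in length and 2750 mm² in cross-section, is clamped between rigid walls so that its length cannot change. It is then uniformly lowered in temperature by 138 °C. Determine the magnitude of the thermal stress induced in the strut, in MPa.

σ ≈ 160 MPa (tensile)

With length fixed, the mechanical strain must cancel the thermal strain αΔT = 25.7×10⁻⁶ × 138 = 3546.6×10⁻⁶.
The stress required to suppress this strain is σ = Eε = 45×10³ × 3546.6×10⁻⁶ = 159.6 MPa, tensile since the strut is trying to contract.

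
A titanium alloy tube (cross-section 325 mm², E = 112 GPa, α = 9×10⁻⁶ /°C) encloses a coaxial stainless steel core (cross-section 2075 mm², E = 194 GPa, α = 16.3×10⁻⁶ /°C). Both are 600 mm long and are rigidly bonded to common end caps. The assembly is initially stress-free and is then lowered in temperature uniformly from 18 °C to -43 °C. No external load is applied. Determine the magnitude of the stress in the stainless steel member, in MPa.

σ ≈ 7.16 MPa (tensile)

Both members must finish at the same length. With the larger α, the stainless steel tends to over-contract; the plates restrain it, putting the stainless steel in tension and the titanium alloy in compression. With no external load the two internal forces are equal and opposite, magnitude P.
Setting the final lengths equal and cancelling L: (α₁ − α₂)ΔT = P/(A₁E₁) + P/(A₂E₂).
|α₁ − α₂|·ΔT = 7.3×10⁻⁶ × 61 = 0.0004453.
1/(A₁E₁) + 1/(A₂E₂) = 1/(325×112×10³) + 1/(2075×194×10³) = 2.996×10⁻⁸ N⁻¹.
P = 0.0004453 / 2.996×10⁻⁸ = 14860 N = 14.86 kN.
σ_{stainless steel} = P/A₂ = 14860/2075 = 7.164 MPa, tensile.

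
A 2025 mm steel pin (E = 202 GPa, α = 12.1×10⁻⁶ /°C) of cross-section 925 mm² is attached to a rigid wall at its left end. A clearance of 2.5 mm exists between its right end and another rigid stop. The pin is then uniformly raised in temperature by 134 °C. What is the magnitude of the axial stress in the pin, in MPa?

σ ≈ 78.1 MPa (compressive)

Free thermal elongation = αΔT L = 12.1×10⁻⁶ × 134 × 2025 = 3.283 mm.
This exceeds the 2.5 mm gap, so the wall pushes back. The portion of expansion that must be recovered elastically is δ_free − gap = 3.283 − 2.5 = 0.7833 mm.
So σ = E(δ_free − g)/L = 202×10³ × 0.7833/2025 = 78.14 MPa.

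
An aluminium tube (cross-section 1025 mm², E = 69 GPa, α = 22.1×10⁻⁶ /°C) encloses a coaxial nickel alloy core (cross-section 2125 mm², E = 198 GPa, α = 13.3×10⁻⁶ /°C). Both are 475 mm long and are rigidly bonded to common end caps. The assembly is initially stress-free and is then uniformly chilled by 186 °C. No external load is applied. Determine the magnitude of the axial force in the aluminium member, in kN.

Equilibrium of a rigid end plate with no external load gives equal and opposite internal forces ±P in the two members. Since α_{aluminium} > α_{nickel alloy}, cooling drives the aluminium into tension and the nickel alloy into compression.
Compatibility of the two members (thermal + elastic change equal): (α₁ − α₂)ΔT = P·[1/(A₁E₁) + 1/(A₂E₂)].
|α₁ − α₂|·ΔT = 8.8×10⁻⁶ × 186 = 0.001637.
1/(A₁E₁) + 1/(A₂E₂) = 1/(1025×69×10³) + 1/(2125×198×10³) = 1.652×10⁻⁸ N⁻¹.
P = 0.001637 / 1.652×10⁻⁸ = 99100 N = 99.1 kN.

P ≈ 99.1 kN (tensile in the aluminium)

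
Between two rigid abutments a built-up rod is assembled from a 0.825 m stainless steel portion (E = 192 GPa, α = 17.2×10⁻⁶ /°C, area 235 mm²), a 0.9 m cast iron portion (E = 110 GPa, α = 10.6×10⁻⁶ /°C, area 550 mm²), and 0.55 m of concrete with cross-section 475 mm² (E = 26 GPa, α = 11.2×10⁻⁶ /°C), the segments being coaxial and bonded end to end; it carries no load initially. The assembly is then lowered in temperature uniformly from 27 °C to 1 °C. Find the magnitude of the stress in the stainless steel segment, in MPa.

σ ≈ 42.6 MPa (tensile)

With the walls removed the bar would change length by δ_free = Σ αᵢΔT Lᵢ = 17.2×10⁻⁶×26×825 + 10.6×10⁻⁶×26×900 + 11.2×10⁻⁶×26×550 = 0.7771 mm.
The walls prevent any net length change, so an axial force P (same in every segment) develops. Compatibility: P · Σ Lᵢ/(AᵢEᵢ) = δ_free.
The series flexibility is Σ Lᵢ/(AᵢEᵢ) = 825/(235×192×10³) + 900/(550×110×10³) + 550/(475×26×10³) = 7.77×10⁻⁵ mm/N.
So P = 0.7771 / 7.77×10⁻⁵ = 10 kN, tensile.
σ_{stainless steel} = P / A = 10000 / 235 = 42.56 MPa.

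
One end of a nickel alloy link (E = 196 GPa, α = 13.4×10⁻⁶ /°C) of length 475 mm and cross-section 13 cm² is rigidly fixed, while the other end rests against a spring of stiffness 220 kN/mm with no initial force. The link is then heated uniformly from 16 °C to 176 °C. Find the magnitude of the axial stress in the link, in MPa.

σ ≈ 122 MPa (compressive)

The unrestrained thermal change is αΔT L = 13.4×10⁻⁶ × 160 × 475 = 1.018 mm.
With a force P in the spring, the elastic change of the link is PL/(AE) and that of the spring is P/k; compatibility requires their sum to equal δ_free.
So P = δ_free / [L/(AE) + 1/k] = 1.018 / [ 475/(1300×196×10³) + 1/(220×10³) ].
P = 1.018 / 6.41×10⁻⁶ = 158900 N.
σ = P/A = 158900/1300 = 122.2 MPa.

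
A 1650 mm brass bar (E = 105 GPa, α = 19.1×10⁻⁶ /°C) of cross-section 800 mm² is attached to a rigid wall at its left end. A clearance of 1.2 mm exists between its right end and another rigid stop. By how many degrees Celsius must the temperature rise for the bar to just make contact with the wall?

Contact occurs when the free expansion equals the gap: αΔT L = 1.2 mm.
ΔT = 1.2 / (19.1×10⁻⁶ × 1650) = 38.08 °C.

ΔT ≈ 38.1 °C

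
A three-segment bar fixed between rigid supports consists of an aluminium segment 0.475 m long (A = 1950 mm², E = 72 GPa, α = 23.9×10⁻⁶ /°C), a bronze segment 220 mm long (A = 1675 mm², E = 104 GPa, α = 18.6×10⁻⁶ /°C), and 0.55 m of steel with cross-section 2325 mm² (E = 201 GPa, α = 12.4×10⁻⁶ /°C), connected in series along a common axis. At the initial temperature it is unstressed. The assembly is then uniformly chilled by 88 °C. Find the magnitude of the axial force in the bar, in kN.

With the walls removed the bar would change length by δ_free = Σ αᵢΔT Lᵢ = 23.9×10⁻⁶×88×475 + 18.6×10⁻⁶×88×220 + 12.4×10⁻⁶×88×550 = 1.959 mm.
The rigid supports impose zero overall length change; the single axial force P common to all segments must satisfy P Σ Lᵢ/(AᵢEᵢ) = δ_free.
Σ Lᵢ/(AᵢEᵢ) = 475/(1950×72×10³) + 220/(1675×104×10³) + 550/(2325×201×10³) = 5.823×10⁻⁶ mm/N.
P = 1.959 / 5.823×10⁻⁶ = 336500 N = 336.5 kN, tensile.

P ≈ 336 kN (tensile)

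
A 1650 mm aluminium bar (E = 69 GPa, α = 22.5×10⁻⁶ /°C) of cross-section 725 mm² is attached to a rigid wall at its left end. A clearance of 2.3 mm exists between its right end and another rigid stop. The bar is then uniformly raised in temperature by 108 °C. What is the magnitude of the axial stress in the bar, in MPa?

σ ≈ 71.5 MPa (compressive)

Unrestrained expansion: δ_free = αΔT L = 22.5×10⁻⁶ × 108 × 1650 = 4.01 mm.
After closing the 2.3 mm clearance, 4.01 − 2.3 = 1.71 mm of expansion remains to be suppressed by the wall.
Compatibility: PL/(AE) = 1.71 mm, so σ = P/A = E × (1.71/1650) = 71.49 MPa.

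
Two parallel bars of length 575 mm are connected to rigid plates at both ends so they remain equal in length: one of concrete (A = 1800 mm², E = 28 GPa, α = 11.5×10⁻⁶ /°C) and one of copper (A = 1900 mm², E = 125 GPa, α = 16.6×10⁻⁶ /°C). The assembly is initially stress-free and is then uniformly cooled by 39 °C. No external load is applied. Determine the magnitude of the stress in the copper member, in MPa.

σ ≈ 4.35 MPa (tensile)

Both members must finish at the same length. With the larger α, the copper tends to over-contract; the plates restrain it, putting the copper in tension and the concrete in compression. With no external load the two internal forces are equal and opposite, magnitude P.
Compatibility of the two members (thermal + elastic change equal): (α₁ − α₂)ΔT = P·[1/(A₁E₁) + 1/(A₂E₂)].
|α₁ − α₂|·ΔT = 5.1×10⁻⁶ × 39 = 0.0001989.
1/(A₁E₁) + 1/(A₂E₂) = 1/(1800×28×10³) + 1/(1900×125×10³) = 2.405×10⁻⁸ N⁻¹.
So P = 0.0001989 / 2.405×10⁻⁸ = 8.27 kN.
σ_{copper} = P/A₂ = 8270/1900 = 4.352 MPa, tensile.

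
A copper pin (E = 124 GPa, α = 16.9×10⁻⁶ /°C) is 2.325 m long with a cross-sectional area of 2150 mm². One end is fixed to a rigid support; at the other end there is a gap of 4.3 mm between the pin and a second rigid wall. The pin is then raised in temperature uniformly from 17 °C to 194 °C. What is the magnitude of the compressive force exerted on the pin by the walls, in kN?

If the wall were absent the pin would grow by αΔT L = 16.9×10⁻⁶ × 177 × 2325 = 6.955 mm.
After closing the 4.3 mm clearance, 6.955 − 4.3 = 2.655 mm of expansion remains to be suppressed by the wall.
That suppressed elongation corresponds to σ = E·Δ/L = 124×10³ × 2.655/2325 = 141.6 MPa.
P = σA = 141.6 × 2150 = 304.4 kN.

P ≈ 304 kN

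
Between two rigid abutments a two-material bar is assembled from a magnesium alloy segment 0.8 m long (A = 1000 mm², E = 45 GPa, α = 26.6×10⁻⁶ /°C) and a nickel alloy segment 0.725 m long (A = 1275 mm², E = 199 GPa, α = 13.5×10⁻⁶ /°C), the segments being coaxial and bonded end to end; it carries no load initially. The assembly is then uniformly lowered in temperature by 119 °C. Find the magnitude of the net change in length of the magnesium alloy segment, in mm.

|ΔL| ≈ 0.653 mm

If the supports were absent, the total length change would be Σ αᵢΔT Lᵢ = 26.6×10⁻⁶×119×800 + 13.5×10⁻⁶×119×725 = 3.697 mm.
The rigid supports impose zero overall length change; the single axial force P common to all segments must satisfy P Σ Lᵢ/(AᵢEᵢ) = δ_free.
The series flexibility is Σ Lᵢ/(AᵢEᵢ) = 800/(1000×45×10³) + 725/(1275×199×10³) = 2.064×10⁻⁵ mm/N.
P = 3.697 / 2.064×10⁻⁵ = 179200 N = 179.2 kN, tensile.
For the magnesium alloy segment, free thermal change = 26.6×10⁻⁶×119×800 = 2.532 mm and elastic change from P = 179200×800/(1000×45×10³) = 3.185 mm; these oppose, so the net change is 0.653 mm (segment lengthens).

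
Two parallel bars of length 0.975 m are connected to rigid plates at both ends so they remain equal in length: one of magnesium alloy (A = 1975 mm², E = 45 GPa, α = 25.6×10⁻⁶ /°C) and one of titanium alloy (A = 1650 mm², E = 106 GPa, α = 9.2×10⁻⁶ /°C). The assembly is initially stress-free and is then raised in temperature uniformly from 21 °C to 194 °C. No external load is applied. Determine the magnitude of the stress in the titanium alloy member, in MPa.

σ ≈ 101 MPa (tensile)

The magnesium alloy has the larger α, so on heating it would change length more than the titanium alloy if both were free. The rigid plates force a common final length, so the magnesium alloy is put into compression and the titanium alloy into tension, with equal and opposite forces P (no external load).
Compatibility of the two members (thermal + elastic change equal): (α₁ − α₂)ΔT = P·[1/(A₁E₁) + 1/(A₂E₂)].
|α₁ − α₂|·ΔT = 16.4×10⁻⁶ × 173 = 0.002837.
1/(A₁E₁) + 1/(A₂E₂) = 1/(1975×45×10³) + 1/(1650×106×10³) = 1.697×10⁻⁸ N⁻¹.
So P = 0.002837 / 1.697×10⁻⁸ = 167.2 kN.
σ_{titanium alloy} = P/A₂ = 167200/1650 = 101.3 MPa, tensile.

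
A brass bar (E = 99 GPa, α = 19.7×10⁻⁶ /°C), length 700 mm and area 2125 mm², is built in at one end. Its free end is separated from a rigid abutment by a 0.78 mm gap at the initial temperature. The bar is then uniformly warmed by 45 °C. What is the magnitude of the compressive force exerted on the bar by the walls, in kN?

P ≈ 0 kN

If the wall were absent the bar would grow by αΔT L = 19.7×10⁻⁶ × 45 × 700 = 0.6205 mm.
This is smaller than the 0.78 mm clearance, so the bar expands freely without reaching the stop — the stress is zero.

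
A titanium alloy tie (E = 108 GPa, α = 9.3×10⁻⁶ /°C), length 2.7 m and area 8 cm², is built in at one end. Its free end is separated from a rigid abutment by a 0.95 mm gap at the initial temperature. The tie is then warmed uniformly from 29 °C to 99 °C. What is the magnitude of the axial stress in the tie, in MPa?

σ ≈ 32.3 MPa (compressive)

Unrestrained expansion: δ_free = αΔT L = 9.3×10⁻⁶ × 70 × 2700 = 1.758 mm.
After closing the 0.95 mm clearance, 1.758 − 0.95 = 0.8077 mm of expansion remains to be suppressed by the wall.
That suppressed elongation corresponds to σ = E·Δ/L = 108×10³ × 0.8077/2700 = 32.31 MPa.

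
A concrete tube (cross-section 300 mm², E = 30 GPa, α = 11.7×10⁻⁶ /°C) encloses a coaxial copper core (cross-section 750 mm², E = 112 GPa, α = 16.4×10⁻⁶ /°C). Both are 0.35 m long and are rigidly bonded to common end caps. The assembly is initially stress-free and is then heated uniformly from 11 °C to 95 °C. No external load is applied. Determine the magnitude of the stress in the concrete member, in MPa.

σ ≈ 10.7 MPa (tensile)

The copper has the larger α, so on heating it would change length more than the concrete if both were free. The rigid plates force a common final length, so the copper is put into compression and the concrete into tension, with equal and opposite forces P (no external load).
Equating the net (thermal + elastic) strains gives |α₁ − α₂|·ΔT = P·[1/(A₁E₁) + 1/(A₂E₂)].
|α₁ − α₂|·ΔT = 4.7×10⁻⁶ × 84 = 0.0003948.
1/(A₁E₁) + 1/(A₂E₂) = 1/(300×30×10³) + 1/(750×112×10³) = 1.23×10⁻⁷ N⁻¹.
So P = 0.0003948 / 1.23×10⁻⁷ = 3.209 kN.
σ_{concrete} = P/A₁ = 3209/300 = 10.7 MPa, tensile.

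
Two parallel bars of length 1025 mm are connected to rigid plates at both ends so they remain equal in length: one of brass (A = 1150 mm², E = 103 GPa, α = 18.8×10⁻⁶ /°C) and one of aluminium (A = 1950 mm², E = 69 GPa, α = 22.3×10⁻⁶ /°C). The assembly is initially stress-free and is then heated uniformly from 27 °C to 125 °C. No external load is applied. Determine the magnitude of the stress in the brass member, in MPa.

σ ≈ 18.8 MPa (tensile)

Equilibrium of a rigid end plate with no external load gives equal and opposite internal forces ±P in the two members. Since α_{aluminium} > α_{brass}, heating drives the aluminium into compression and the brass into tension.
Compatibility of the two members (thermal + elastic change equal): (α₁ − α₂)ΔT = P·[1/(A₁E₁) + 1/(A₂E₂)].
|α₁ − α₂|·ΔT = 3.5×10⁻⁶ × 98 = 0.000343.
1/(A₁E₁) + 1/(A₂E₂) = 1/(1150×103×10³) + 1/(1950×69×10³) = 1.587×10⁻⁸ N⁻¹.
So P = 0.000343 / 1.587×10⁻⁸ = 21.61 kN.
σ_{brass} = P/A₁ = 21610/1150 = 18.79 MPa, tensile.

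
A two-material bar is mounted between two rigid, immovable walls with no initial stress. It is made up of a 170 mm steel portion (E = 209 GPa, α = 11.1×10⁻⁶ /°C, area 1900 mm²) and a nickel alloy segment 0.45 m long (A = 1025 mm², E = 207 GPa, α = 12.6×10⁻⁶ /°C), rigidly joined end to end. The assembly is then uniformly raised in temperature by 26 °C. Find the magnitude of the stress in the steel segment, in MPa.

σ ≈ 40.6 MPa (compressive)

Free thermal expansion of the whole bar: Σ αᵢΔT Lᵢ = 11.1×10⁻⁶×26×170 + 12.6×10⁻⁶×26×450 = 0.1965 mm.
Since the ends are fixed, an axial force P builds up, equal in every segment, with P · Σ Lᵢ/(AᵢEᵢ) = δ_free.
Σ Lᵢ/(AᵢEᵢ) = 170/(1900×209×10³) + 450/(1025×207×10³) = 2.549×10⁻⁶ mm/N.
Hence P = δ_free / Σ(L/AE) = 0.1965/2.549×10⁻⁶ = 77.08 kN (compressive).
σ_{steel} = P / A = 77080 / 1900 = 40.57 MPa.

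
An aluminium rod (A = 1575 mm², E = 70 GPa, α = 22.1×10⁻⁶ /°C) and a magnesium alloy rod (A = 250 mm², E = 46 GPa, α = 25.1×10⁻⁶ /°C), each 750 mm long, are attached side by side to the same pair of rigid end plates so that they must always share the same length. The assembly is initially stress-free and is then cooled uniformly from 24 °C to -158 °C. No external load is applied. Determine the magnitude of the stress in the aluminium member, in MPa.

Both members must finish at the same length. With the larger α, the magnesium alloy tends to over-contract; the plates restrain it, putting the magnesium alloy in tension and the aluminium in compression. With no external load the two internal forces are equal and opposite, magnitude P.
Compatibility of the two members (thermal + elastic change equal): (α₁ − α₂)ΔT = P·[1/(A₁E₁) + 1/(A₂E₂)].
|α₁ − α₂|·ΔT = 3×10⁻⁶ × 182 = 0.000546.
1/(A₁E₁) + 1/(A₂E₂) = 1/(1575×70×10³) + 1/(250×46×10³) = 9.603×10⁻⁸ N⁻¹.
So P = 0.000546 / 9.603×10⁻⁸ = 5.686 kN.
σ_{aluminium} = P/A₁ = 5686/1575 = 3.61 MPa, compressive.

σ ≈ 3.61 MPa (compressive)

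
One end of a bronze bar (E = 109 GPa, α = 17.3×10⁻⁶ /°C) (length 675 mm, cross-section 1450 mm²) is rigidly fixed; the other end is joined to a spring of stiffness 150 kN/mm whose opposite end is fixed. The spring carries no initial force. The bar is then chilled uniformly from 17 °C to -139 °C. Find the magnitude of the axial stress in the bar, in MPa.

The unrestrained thermal change is αΔT L = 17.3×10⁻⁶ × 156 × 675 = 1.822 mm.
Let P be the tensile force in the spring. The bar extends elastically by PL/(AE) and the spring stretches by P/k; together these equal δ_free.
P [ L/(AE) + 1/k ] = δ_free → P [ 675/(1450×109×10³) + 1/(150×10³) ] = 1.822.
P = 1.822 / 1.094×10⁻⁵ = 166600 N.
σ = P/A = 166600/1450 = 114.9 MPa.

σ ≈ 115 MPa (tensile)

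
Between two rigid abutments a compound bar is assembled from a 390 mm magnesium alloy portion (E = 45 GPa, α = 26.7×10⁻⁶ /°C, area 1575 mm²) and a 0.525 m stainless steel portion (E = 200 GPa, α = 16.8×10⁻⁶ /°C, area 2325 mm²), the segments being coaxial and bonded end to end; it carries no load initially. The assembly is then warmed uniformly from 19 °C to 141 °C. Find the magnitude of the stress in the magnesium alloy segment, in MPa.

With the walls removed the bar would change length by δ_free = Σ αᵢΔT Lᵢ = 26.7×10⁻⁶×122×390 + 16.8×10⁻⁶×122×525 = 2.346 mm.
The walls prevent any net length change, so an axial force P (same in every segment) develops. Compatibility: P · Σ Lᵢ/(AᵢEᵢ) = δ_free.
The series flexibility is Σ Lᵢ/(AᵢEᵢ) = 390/(1575×45×10³) + 525/(2325×200×10³) = 6.632×10⁻⁶ mm/N.
P = 2.346 / 6.632×10⁻⁶ = 353800 N = 353.8 kN, compressive.
σ_{magnesium alloy} = P / A = 353800 / 1575 = 224.6 MPa.

σ ≈ 225 MPa (compressive)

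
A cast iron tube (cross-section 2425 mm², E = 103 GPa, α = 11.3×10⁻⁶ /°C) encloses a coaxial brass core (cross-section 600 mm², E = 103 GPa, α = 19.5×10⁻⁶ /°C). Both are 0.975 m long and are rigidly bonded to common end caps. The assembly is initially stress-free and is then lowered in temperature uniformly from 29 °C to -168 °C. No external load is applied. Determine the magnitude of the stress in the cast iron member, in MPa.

σ ≈ 33 MPa (compressive)

Both members must finish at the same length. With the larger α, the brass tends to over-contract; the plates restrain it, putting the brass in tension and the cast iron in compression. With no external load the two internal forces are equal and opposite, magnitude P.
Compatibility of the two members (thermal + elastic change equal): (α₁ − α₂)ΔT = P·[1/(A₁E₁) + 1/(A₂E₂)].
|α₁ − α₂|·ΔT = 8.2×10⁻⁶ × 197 = 0.001615.
1/(A₁E₁) + 1/(A₂E₂) = 1/(2425×103×10³) + 1/(600×103×10³) = 2.018×10⁻⁸ N⁻¹.
P = 0.001615 / 2.018×10⁻⁸ = 80030 N = 80.03 kN.
σ_{cast iron} = P/A₁ = 80030/2425 = 33 MPa, compressive.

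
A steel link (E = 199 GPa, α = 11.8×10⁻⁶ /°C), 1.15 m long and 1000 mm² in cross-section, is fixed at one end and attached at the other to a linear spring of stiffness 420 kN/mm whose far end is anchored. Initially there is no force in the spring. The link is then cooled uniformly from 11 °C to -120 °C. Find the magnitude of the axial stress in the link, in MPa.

σ ≈ 218 MPa (tensile)

The unrestrained thermal change is αΔT L = 11.8×10⁻⁶ × 131 × 1150 = 1.778 mm.
With a force P in the spring, the elastic change of the link is PL/(AE) and that of the spring is P/k; compatibility requires their sum to equal δ_free.
P [ L/(AE) + 1/k ] = δ_free → P [ 1150/(1000×199×10³) + 1/(420×10³) ] = 1.778.
P = 1.778 / 8.16×10⁻⁶ = 217900 N.
σ = P/A = 217900/1000 = 217.9 MPa.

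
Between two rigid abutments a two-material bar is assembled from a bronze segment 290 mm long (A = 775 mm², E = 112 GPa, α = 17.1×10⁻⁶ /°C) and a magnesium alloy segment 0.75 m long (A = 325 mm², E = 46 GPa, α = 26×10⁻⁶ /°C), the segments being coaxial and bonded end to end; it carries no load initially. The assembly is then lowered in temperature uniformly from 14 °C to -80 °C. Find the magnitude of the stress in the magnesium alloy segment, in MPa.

σ ≈ 132 MPa (tensile)

Free thermal contraction of the whole bar: Σ αᵢΔT Lᵢ = 17.1×10⁻⁶×94×290 + 26×10⁻⁶×94×750 = 2.299 mm.
Since the ends are fixed, an axial force P builds up, equal in every segment, with P · Σ Lᵢ/(AᵢEᵢ) = δ_free.
Σ Lᵢ/(AᵢEᵢ) = 290/(775×112×10³) + 750/(325×46×10³) = 5.351×10⁻⁵ mm/N.
So P = 2.299 / 5.351×10⁻⁵ = 42.97 kN, tensile.
σ_{magnesium alloy} = P / A = 42970 / 325 = 132.2 MPa.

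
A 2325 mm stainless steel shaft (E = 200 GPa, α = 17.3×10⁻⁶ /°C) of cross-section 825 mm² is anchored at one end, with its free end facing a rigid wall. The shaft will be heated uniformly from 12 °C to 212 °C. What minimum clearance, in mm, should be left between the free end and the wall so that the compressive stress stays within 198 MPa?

With no wall the shaft would lengthen by αΔT L = 17.3×10⁻⁶ × 200 × 2325 = 8.044 mm.
A stress of 198 MPa corresponds to the wall pushing the shaft back by σL/E = 198×2325/(200×10³) = 2.302 mm.
The gap must absorb the remainder: g_min = 8.044 − 2.302 = 5.743 mm.

g ≈ 5.74 mm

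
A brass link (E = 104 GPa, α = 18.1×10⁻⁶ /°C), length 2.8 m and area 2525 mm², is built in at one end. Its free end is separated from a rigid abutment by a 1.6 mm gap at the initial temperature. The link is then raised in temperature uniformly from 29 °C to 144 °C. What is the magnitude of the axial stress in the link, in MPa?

σ ≈ 157 MPa (compressive)

Unrestrained expansion: δ_free = αΔT L = 18.1×10⁻⁶ × 115 × 2800 = 5.828 mm.
This exceeds the 1.6 mm gap, so the wall pushes back. The portion of expansion that must be recovered elastically is δ_free − gap = 5.828 − 1.6 = 4.228 mm.
That suppressed elongation corresponds to σ = E·Δ/L = 104×10³ × 4.228/2800 = 157 MPa.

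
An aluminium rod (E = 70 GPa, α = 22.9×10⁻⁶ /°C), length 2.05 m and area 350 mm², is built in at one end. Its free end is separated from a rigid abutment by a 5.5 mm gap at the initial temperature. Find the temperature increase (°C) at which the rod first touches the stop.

ΔT ≈ 117 °C

The gap closes when αΔT L = 5.5 mm, since the rod is still unstressed at that instant.
ΔT = 5.5 / (22.9×10⁻⁶ × 2050) = 117.2 °C.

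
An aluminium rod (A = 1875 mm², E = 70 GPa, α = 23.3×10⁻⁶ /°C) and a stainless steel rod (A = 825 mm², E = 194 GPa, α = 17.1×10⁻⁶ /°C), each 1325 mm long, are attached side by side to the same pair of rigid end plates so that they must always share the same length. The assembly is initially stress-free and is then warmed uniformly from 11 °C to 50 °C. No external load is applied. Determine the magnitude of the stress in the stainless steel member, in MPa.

Both members must finish at the same length. With the larger α, the aluminium tends to over-expand; the plates restrain it, putting the aluminium in compression and the stainless steel in tension. With no external load the two internal forces are equal and opposite, magnitude P.
Setting the final lengths equal and cancelling L: (α₁ − α₂)ΔT = P/(A₁E₁) + P/(A₂E₂).
|α₁ − α₂|·ΔT = 6.2×10⁻⁶ × 39 = 0.0002418.
1/(A₁E₁) + 1/(A₂E₂) = 1/(1875×70×10³) + 1/(825×194×10³) = 1.387×10⁻⁸ N⁻¹.
So P = 0.0002418 / 1.387×10⁻⁸ = 17.44 kN.
σ_{stainless steel} = P/A₂ = 17440/825 = 21.14 MPa, tensile.

σ ≈ 21.1 MPa (tensile)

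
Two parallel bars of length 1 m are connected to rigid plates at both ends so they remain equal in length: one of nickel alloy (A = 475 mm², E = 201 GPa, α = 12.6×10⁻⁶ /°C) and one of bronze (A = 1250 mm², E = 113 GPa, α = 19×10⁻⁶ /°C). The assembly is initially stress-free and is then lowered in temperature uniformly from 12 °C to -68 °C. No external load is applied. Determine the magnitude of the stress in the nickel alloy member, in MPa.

σ ≈ 61.4 MPa (compressive)

The bronze has the larger α, so on cooling it would change length more than the nickel alloy if both were free. The rigid plates force a common final length, so the bronze is put into tension and the nickel alloy into compression, with equal and opposite forces P (no external load).
Setting the final lengths equal and cancelling L: (α₁ − α₂)ΔT = P/(A₁E₁) + P/(A₂E₂).
|α₁ − α₂|·ΔT = 6.4×10⁻⁶ × 80 = 0.000512.
1/(A₁E₁) + 1/(A₂E₂) = 1/(475×201×10³) + 1/(1250×113×10³) = 1.755×10⁻⁸ N⁻¹.
So P = 0.000512 / 1.755×10⁻⁸ = 29.17 kN.
σ_{nickel alloy} = P/A₁ = 29170/475 = 61.41 MPa, compressive.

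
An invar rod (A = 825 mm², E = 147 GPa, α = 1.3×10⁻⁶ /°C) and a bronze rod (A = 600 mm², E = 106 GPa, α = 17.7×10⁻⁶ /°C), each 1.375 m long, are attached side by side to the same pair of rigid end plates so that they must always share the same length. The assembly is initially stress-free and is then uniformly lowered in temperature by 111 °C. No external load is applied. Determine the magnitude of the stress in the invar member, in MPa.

The bronze has the larger α, so on cooling it would change length more than the invar if both were free. The rigid plates force a common final length, so the bronze is put into tension and the invar into compression, with equal and opposite forces P (no external load).
Equating the net (thermal + elastic) strains gives |α₁ − α₂|·ΔT = P·[1/(A₁E₁) + 1/(A₂E₂)].
|α₁ − α₂|·ΔT = 16.4×10⁻⁶ × 111 = 0.00182.
1/(A₁E₁) + 1/(A₂E₂) = 1/(825×147×10³) + 1/(600×106×10³) = 2.397×10⁻⁸ N⁻¹.
P = 0.00182 / 2.397×10⁻⁸ = 75950 N = 75.95 kN.
σ_{invar} = P/A₁ = 75950/825 = 92.06 MPa, compressive.

σ ≈ 92.1 MPa (compressive)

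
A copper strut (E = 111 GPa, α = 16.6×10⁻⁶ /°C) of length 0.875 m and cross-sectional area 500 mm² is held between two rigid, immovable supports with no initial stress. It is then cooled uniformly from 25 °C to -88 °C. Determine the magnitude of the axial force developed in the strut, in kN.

With zero net strain, σ = E·αΔT = 111 GPa × 16.6×10⁻⁶ × 113 = 208.2 MPa.
Then P = σA = 208.2 × 500 mm² = 104.1 kN, tensile.

P ≈ 104 kN (tensile)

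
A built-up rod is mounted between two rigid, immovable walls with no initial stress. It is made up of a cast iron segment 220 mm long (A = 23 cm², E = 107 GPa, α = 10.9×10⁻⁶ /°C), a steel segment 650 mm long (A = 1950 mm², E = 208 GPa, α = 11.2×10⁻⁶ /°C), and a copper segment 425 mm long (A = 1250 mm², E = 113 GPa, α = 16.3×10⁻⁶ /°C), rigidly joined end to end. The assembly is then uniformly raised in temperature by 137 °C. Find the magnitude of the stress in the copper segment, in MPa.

σ ≈ 331 MPa (compressive)

If the supports were absent, the total length change would be Σ αᵢΔT Lᵢ = 10.9×10⁻⁶×137×220 + 11.2×10⁻⁶×137×650 + 16.3×10⁻⁶×137×425 = 2.275 mm.
The walls prevent any net length change, so an axial force P (same in every segment) develops. Compatibility: P · Σ Lᵢ/(AᵢEᵢ) = δ_free.
Σ Lᵢ/(AᵢEᵢ) = 220/(2300×107×10³) + 650/(1950×208×10³) + 425/(1250×113×10³) = 5.505×10⁻⁶ mm/N.
P = 2.275 / 5.505×10⁻⁶ = 413200 N = 413.2 kN, compressive.
σ_{copper} = P / A = 413200 / 1250 = 330.6 MPa.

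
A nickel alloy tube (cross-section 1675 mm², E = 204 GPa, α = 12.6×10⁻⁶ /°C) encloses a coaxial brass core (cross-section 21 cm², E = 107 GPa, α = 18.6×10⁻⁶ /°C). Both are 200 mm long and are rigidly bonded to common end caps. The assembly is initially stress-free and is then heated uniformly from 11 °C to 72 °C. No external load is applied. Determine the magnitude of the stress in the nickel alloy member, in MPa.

Both members must finish at the same length. With the larger α, the brass tends to over-expand; the plates restrain it, putting the brass in compression and the nickel alloy in tension. With no external load the two internal forces are equal and opposite, magnitude P.
Compatibility of the two members (thermal + elastic change equal): (α₁ − α₂)ΔT = P·[1/(A₁E₁) + 1/(A₂E₂)].
|α₁ − α₂|·ΔT = 6×10⁻⁶ × 61 = 0.000366.
1/(A₁E₁) + 1/(A₂E₂) = 1/(1675×204×10³) + 1/(2100×107×10³) = 7.377×10⁻⁹ N⁻¹.
P = 0.000366 / 7.377×10⁻⁹ = 49610 N = 49.61 kN.
σ_{nickel alloy} = P/A₁ = 49610/1675 = 29.62 MPa, tensile.

σ ≈ 29.6 MPa (tensile)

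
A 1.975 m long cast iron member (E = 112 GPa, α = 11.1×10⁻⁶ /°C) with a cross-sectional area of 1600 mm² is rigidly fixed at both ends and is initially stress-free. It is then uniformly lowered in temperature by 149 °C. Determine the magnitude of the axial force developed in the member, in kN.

With zero net strain, σ = E·αΔT = 112 GPa × 11.1×10⁻⁶ × 149 = 185.2 MPa.
Then P = σA = 185.2 × 1600 mm² = 296.4 kN, tensile.

P ≈ 296 kN (tensile)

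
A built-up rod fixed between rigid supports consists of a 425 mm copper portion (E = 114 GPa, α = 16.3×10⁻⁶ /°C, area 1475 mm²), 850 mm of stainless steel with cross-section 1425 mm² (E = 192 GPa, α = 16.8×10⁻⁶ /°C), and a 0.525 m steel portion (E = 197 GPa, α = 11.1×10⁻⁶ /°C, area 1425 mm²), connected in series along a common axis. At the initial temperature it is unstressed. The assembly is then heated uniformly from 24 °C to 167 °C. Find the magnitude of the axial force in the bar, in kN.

Free thermal expansion of the whole bar: Σ αᵢΔT Lᵢ = 16.3×10⁻⁶×143×425 + 16.8×10⁻⁶×143×850 + 11.1×10⁻⁶×143×525 = 3.866 mm.
The walls prevent any net length change, so an axial force P (same in every segment) develops. Compatibility: P · Σ Lᵢ/(AᵢEᵢ) = δ_free.
Σ Lᵢ/(AᵢEᵢ) = 425/(1475×114×10³) + 850/(1425×192×10³) + 525/(1425×197×10³) = 7.504×10⁻⁶ mm/N.
P = 3.866 / 7.504×10⁻⁶ = 515200 N = 515.2 kN, compressive.

P ≈ 515 kN (compressive)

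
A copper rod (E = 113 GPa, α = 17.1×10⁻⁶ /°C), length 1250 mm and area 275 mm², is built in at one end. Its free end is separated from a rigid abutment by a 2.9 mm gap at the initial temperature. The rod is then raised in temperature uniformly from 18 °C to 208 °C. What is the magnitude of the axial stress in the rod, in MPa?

σ ≈ 105 MPa (compressive)

If the wall were absent the rod would grow by αΔT L = 17.1×10⁻⁶ × 190 × 1250 = 4.061 mm.
This exceeds the 2.9 mm gap, so the wall pushes back. The portion of expansion that must be recovered elastically is δ_free − gap = 4.061 − 2.9 = 1.161 mm.
So σ = E(δ_free − g)/L = 113×10³ × 1.161/1250 = 105 MPa.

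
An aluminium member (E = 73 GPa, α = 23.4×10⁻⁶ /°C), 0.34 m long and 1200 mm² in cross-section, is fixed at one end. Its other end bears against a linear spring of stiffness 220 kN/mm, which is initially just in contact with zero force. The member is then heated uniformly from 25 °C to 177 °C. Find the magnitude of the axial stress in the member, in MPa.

σ ≈ 120 MPa (compressive)

Free thermal expansion: δ_free = αΔT L = 23.4×10⁻⁶ × 152 × 340 = 1.209 mm.
Let P be the compressive force at the spring. The member shortens elastically by PL/(AE) and the spring compresses by P/k; together these equal δ_free.
So P = δ_free / [L/(AE) + 1/k] = 1.209 / [ 340/(1200×73×10³) + 1/(220×10³) ].
P = 1.209 / 8.427×10⁻⁶ = 143500 N.
σ = P/A = 143500/1200 = 119.6 MPa.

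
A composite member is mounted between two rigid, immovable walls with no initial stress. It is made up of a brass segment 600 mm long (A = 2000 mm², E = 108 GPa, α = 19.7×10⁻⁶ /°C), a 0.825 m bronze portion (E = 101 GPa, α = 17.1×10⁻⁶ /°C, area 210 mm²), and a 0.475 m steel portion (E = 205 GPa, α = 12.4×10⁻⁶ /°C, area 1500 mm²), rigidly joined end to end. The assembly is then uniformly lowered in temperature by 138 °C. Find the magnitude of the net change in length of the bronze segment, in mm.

With the walls removed the bar would change length by δ_free = Σ αᵢΔT Lᵢ = 19.7×10⁻⁶×138×600 + 17.1×10⁻⁶×138×825 + 12.4×10⁻⁶×138×475 = 4.391 mm.
Since the ends are fixed, an axial force P builds up, equal in every segment, with P · Σ Lᵢ/(AᵢEᵢ) = δ_free.
The series flexibility is Σ Lᵢ/(AᵢEᵢ) = 600/(2000×108×10³) + 825/(210×101×10³) + 475/(1500×205×10³) = 4.322×10⁻⁵ mm/N.
P = 4.391 / 4.322×10⁻⁵ = 101600 N = 101.6 kN, tensile.
For the bronze segment, free thermal change = 17.1×10⁻⁶×138×825 = 1.947 mm and elastic change from P = 101600×825/(210×101×10³) = 3.952 mm; these oppose, so the net change is 2 mm (segment lengthens).

|ΔL| ≈ 2 mm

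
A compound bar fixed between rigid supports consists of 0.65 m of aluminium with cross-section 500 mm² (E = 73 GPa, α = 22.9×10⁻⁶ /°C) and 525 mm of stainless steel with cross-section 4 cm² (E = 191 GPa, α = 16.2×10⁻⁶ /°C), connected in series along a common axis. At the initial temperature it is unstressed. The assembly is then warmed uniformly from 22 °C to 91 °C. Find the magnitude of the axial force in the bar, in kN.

P ≈ 65.4 kN (compressive)

With the walls removed the bar would change length by δ_free = Σ αᵢΔT Lᵢ = 22.9×10⁻⁶×69×650 + 16.2×10⁻⁶×69×525 = 1.614 mm.
The walls prevent any net length change, so an axial force P (same in every segment) develops. Compatibility: P · Σ Lᵢ/(AᵢEᵢ) = δ_free.
Σ Lᵢ/(AᵢEᵢ) = 650/(500×73×10³) + 525/(400×191×10³) = 2.468×10⁻⁵ mm/N.
P = 1.614 / 2.468×10⁻⁵ = 65390 N = 65.39 kN, compressive.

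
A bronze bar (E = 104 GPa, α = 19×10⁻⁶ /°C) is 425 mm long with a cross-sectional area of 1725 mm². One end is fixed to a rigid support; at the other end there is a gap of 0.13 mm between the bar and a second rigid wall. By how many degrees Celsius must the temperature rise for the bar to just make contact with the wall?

ΔT ≈ 16.1 °C

The gap closes when αΔT L = 0.13 mm, since the bar is still unstressed at that instant.
So ΔT = g/(αL) = 0.13/(19×10⁻⁶ × 425) = 16.1 °C.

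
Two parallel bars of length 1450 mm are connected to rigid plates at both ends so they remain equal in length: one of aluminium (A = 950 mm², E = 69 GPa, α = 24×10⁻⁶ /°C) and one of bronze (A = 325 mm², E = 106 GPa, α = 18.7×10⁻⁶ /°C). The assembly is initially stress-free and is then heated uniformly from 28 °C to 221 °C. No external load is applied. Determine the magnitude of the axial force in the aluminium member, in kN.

Equilibrium of a rigid end plate with no external load gives equal and opposite internal forces ±P in the two members. Since α_{aluminium} > α_{bronze}, heating drives the aluminium into compression and the bronze into tension.
Compatibility of the two members (thermal + elastic change equal): (α₁ − α₂)ΔT = P·[1/(A₁E₁) + 1/(A₂E₂)].
|α₁ − α₂|·ΔT = 5.3×10⁻⁶ × 193 = 0.001023.
1/(A₁E₁) + 1/(A₂E₂) = 1/(950×69×10³) + 1/(325×106×10³) = 4.428×10⁻⁸ N⁻¹.
So P = 0.001023 / 4.428×10⁻⁸ = 23.1 kN.

P ≈ 23.1 kN (compressive in the aluminium)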